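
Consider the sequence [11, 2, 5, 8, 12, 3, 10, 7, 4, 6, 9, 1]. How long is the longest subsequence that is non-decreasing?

Let dp[i] be the length of the longest such subsequence ending at index i:
i:      1  2  3  4  5  6  7  8  9 10 11 12
a[i]:  11  2  5  8 12  3 10  7  4  6  9  1
dp:     1  1  2  3  4  2  4  3  3  4  5  1
Maximum dp value is 5.

5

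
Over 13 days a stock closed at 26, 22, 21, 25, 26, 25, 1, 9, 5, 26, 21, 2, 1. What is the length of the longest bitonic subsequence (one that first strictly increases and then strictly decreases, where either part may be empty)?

8

inc[i] = longest strictly increasing subsequence ending at i; dec[i] = longest strictly decreasing subsequence starting at i:
i:      1  2  3  4  5  6  7  8  9 10 11 12 13
a[i]:  26 22 21 25 26 25  1  9  5 26 21  2  1
inc:    1  1  1  2  3  2  1  2  2  3  3  2  1
dec:    7  6  5  5  6  5  1  4  3  4  3  2  1
Best peak at i=5 (value 26): inc=3, dec=6, length 3+6−1 = 8.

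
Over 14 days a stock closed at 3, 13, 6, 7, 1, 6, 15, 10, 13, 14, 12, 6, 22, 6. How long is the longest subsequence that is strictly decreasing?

Let dp[i] be the longest strictly decreasing subsequence ending at i:
i:      1  2  3  4  5  6  7  8  9 10 11 12 13 14
a[i]:   3 13  6  7  1  6 15 10 13 14 12  6 22  6
dp:     1  1  2  2  3  3  1  2  2  2  3  4  1  4
Maximum is 4.

4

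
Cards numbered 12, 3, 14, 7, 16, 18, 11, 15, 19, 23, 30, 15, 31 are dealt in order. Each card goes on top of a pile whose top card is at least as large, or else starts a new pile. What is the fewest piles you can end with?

8

Place each on the leftmost legal pile:
12 → new pile 1 (tops now [12])
3 → pile 1 (tops now [3])
14 → new pile 2 (tops now [3, 14])
7 → pile 2 (tops now [3, 7])
16 → new pile 3 (tops now [3, 7, 16])
18 → new pile 4 (tops now [3, 7, 16, 18])
11 → pile 3 (tops now [3, 7, 11, 18])
15 → pile 4 (tops now [3, 7, 11, 15])
19 → new pile 5 (tops now [3, 7, 11, 15, 19])
23 → new pile 6 (tops now [3, 7, 11, 15, 19, 23])
30 → new pile 7 (tops now [3, 7, 11, 15, 19, 23, 30])
15 → pile 4 (tops now [3, 7, 11, 15, 19, 23, 30])
31 → new pile 8 (tops now [3, 7, 11, 15, 19, 23, 30, 31])
Eight piles.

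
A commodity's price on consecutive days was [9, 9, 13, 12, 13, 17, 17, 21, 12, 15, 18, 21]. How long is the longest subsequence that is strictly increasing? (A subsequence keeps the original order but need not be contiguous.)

6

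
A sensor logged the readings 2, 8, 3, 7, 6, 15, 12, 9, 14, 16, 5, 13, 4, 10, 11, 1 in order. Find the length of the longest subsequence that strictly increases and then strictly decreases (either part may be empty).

inc[i] = longest strictly increasing subsequence ending at i; dec[i] = longest strictly decreasing subsequence starting at i:
i:      1  2  3  4  5  6  7  8  9 10 11 12 13 14 15 16
a[i]:   2  8  3  7  6 15 12  9 14 16  5 13  4 10 11  1
inc:    1  2  2  3  3  4  4  4  5  6  3  5  3  5  6  1
dec:    2  6  2  5  4  6  5  4  4  4  3  3  2  2  2  1
Best peak at i=6 (value 15): inc=4, dec=6, length 4+6−1 = 9.

9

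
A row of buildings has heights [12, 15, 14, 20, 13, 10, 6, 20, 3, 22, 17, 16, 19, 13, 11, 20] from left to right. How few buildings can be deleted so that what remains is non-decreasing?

11

Fewest deletions = n − (longest non-decreasing subsequence).
Patience tails:
12 → extends → [12]
15 → extends → [12, 15]
14 → replaces 15 → [12, 14]
20 → extends → [12, 14, 20]
13 → replaces 14 → [12, 13, 20]
10 → replaces 12 → [10, 13, 20]
6 → replaces 10 → [6, 13, 20]
20 → extends → [6, 13, 20, 20]
3 → replaces 6 → [3, 13, 20, 20]
22 → extends → [3, 13, 20, 20, 22]
17 → replaces 20 → [3, 13, 17, 20, 22]
16 → replaces 17 → [3, 13, 16, 20, 22]
19 → replaces 20 → [3, 13, 16, 19, 22]
13 → replaces 16 → [3, 13, 13, 19, 22]
11 → replaces 13 → [3, 11, 13, 19, 22]
20 → replaces 22 → [3, 11, 13, 19, 20]
Longest non-decreasing subsequence has length 5, so deletions = 16 − 5 = 11.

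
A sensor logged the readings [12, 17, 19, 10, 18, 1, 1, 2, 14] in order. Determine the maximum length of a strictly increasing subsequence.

3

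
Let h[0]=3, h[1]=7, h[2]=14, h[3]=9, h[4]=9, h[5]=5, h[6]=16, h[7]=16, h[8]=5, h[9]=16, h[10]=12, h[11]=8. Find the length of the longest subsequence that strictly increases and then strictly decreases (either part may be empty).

inc[i] = longest strictly increasing subsequence ending at i; dec[i] = longest strictly decreasing subsequence starting at i:
i:      0  1  2  3  4  5  6  7  8  9 10 11
h[i]:   3  7 14  9  9  5 16 16  5 16 12  8
inc:    1  2  3  3  3  2  4  4  2  4  4  3
dec:    1  2  3  2  2  1  3  3  1  3  2  1
Best peak at i=6 (value 16): inc=4, dec=3, length 4+3−1 = 6.

6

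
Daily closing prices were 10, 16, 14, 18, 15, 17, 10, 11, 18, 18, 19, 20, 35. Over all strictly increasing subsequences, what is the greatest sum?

Let S[i] be the best sum of a strictly increasing subsequence ending at i:
i:       1   2   3   4   5   6   7   8   9  10  11  12  13
a[i]:   10  16  14  18  15  17  10  11  18  18  19  20  35
S:      10  26  24  44  39  56  10  21  74  74  93 113 148
Maximum is 148 (e.g. 10 + 14 + 15 + 17 + 18 + 19 + 20 + 35).

148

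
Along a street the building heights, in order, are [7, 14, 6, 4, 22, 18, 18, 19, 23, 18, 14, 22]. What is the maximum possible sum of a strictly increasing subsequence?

81

Let S[i] be the best sum of a strictly increasing subsequence ending at i:
i:      1  2  3  4  5  6  7  8  9 10 11 12
a[i]:   7 14  6  4 22 18 18 19 23 18 14 22
S:      7 21  6  4 43 39 39 58 81 39 21 80
Maximum is 81 (e.g. 7 + 14 + 18 + 19 + 23).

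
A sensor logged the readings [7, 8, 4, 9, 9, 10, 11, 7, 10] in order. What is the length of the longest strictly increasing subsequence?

5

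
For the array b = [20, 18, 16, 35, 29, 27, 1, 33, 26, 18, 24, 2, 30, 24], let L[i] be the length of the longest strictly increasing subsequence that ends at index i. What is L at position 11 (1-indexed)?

dp[i] = 1 + max{dp[j] : j<i, b[j]<b[i]} (or 1 if no such j):
i:      1  2  3  4  5  6  7  8  9 10 11 12 13 14
b[i]:  20 18 16 35 29 27  1 33 26 18 24  2 30 24
dp:     1  1  1  2  2  2  1  3  2  2  3  2  4  3
At index 11 the value is 3.

3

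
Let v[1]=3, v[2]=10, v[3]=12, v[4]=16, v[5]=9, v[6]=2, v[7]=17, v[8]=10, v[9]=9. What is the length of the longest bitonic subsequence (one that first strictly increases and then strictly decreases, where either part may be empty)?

inc[i] = longest strictly increasing subsequence ending at i; dec[i] = longest strictly decreasing subsequence starting at i:
i:      1  2  3  4  5  6  7  8  9
v[i]:   3 10 12 16  9  2 17 10  9
inc:    1  2  3  4  2  1  5  3  2
dec:    2  3  3  3  2  1  3  2  1
Best peak at i=7 (value 17): inc=5, dec=3, length 5+3−1 = 7.

7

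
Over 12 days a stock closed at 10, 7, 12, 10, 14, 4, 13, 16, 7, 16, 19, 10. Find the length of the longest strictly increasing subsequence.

Let dp[i] be the length of the longest such subsequence ending at index i:
i:      1  2  3  4  5  6  7  8  9 10 11 12
a[i]:  10  7 12 10 14  4 13 16  7 16 19 10
dp:     1  1  2  2  3  1  3  4  2  4  5  3
Maximum dp value is 5.

5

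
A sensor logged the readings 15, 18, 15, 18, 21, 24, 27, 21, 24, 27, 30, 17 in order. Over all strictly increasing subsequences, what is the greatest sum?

Let S[i] be the best sum of a strictly increasing subsequence ending at i:
i:       1   2   3   4   5   6   7   8   9  10  11  12
a[i]:   15  18  15  18  21  24  27  21  24  27  30  17
S:      15  33  15  33  54  78 105  54  78 105 135  32
Maximum is 135 (e.g. 15 + 18 + 21 + 24 + 27 + 30).

135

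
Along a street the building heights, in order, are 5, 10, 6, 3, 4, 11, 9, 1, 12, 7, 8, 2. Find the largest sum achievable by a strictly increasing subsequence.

38

Let S[i] be the best sum of a strictly increasing subsequence ending at i:
i:      1  2  3  4  5  6  7  8  9 10 11 12
a[i]:   5 10  6  3  4 11  9  1 12  7  8  2
S:      5 15 11  3  7 26 20  1 38 18 26  3
Maximum is 38 (e.g. 5 + 10 + 11 + 12).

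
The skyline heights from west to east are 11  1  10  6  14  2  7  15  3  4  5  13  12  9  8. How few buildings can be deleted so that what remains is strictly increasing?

9

Fewest deletions = n − (longest strictly increasing subsequence).
Patience tails:
11 → extends → [11]
1 → replaces 11 → [1]
10 → extends → [1, 10]
6 → replaces 10 → [1, 6]
14 → extends → [1, 6, 14]
2 → replaces 6 → [1, 2, 14]
7 → replaces 14 → [1, 2, 7]
15 → extends → [1, 2, 7, 15]
3 → replaces 7 → [1, 2, 3, 15]
4 → replaces 15 → [1, 2, 3, 4]
5 → extends → [1, 2, 3, 4, 5]
13 → extends → [1, 2, 3, 4, 5, 13]
12 → replaces 13 → [1, 2, 3, 4, 5, 12]
9 → replaces 12 → [1, 2, 3, 4, 5, 9]
8 → replaces 9 → [1, 2, 3, 4, 5, 8]
Longest strictly increasing subsequence has length 6, so deletions = 15 − 6 = 9.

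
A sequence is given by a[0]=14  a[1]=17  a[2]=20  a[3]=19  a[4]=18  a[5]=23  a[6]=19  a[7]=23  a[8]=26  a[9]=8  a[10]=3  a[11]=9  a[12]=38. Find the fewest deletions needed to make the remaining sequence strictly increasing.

Fewest deletions = n − (longest strictly increasing subsequence).
Patience tails:
14 → extends → [14]
17 → extends → [14, 17]
20 → extends → [14, 17, 20]
19 → replaces 20 → [14, 17, 19]
18 → replaces 19 → [14, 17, 18]
23 → extends → [14, 17, 18, 23]
19 → replaces 23 → [14, 17, 18, 19]
23 → extends → [14, 17, 18, 19, 23]
26 → extends → [14, 17, 18, 19, 23, 26]
8 → replaces 14 → [8, 17, 18, 19, 23, 26]
3 → replaces 8 → [3, 17, 18, 19, 23, 26]
9 → replaces 17 → [3, 9, 18, 19, 23, 26]
38 → extends → [3, 9, 18, 19, 23, 26, 38]
Longest strictly increasing subsequence has length 7, so deletions = 13 − 7 = 6.

6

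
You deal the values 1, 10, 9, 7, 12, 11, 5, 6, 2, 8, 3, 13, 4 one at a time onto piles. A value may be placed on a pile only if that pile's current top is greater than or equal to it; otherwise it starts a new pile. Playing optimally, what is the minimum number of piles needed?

5

Place each on the leftmost legal pile:
1 → new pile 1 (tops now [1])
10 → new pile 2 (tops now [1, 10])
9 → pile 2 (tops now [1, 9])
7 → pile 2 (tops now [1, 7])
12 → new pile 3 (tops now [1, 7, 12])
11 → pile 3 (tops now [1, 7, 11])
5 → pile 2 (tops now [1, 5, 11])
6 → pile 3 (tops now [1, 5, 6])
2 → pile 2 (tops now [1, 2, 6])
8 → new pile 4 (tops now [1, 2, 6, 8])
3 → pile 3 (tops now [1, 2, 3, 8])
13 → new pile 5 (tops now [1, 2, 3, 8, 13])
4 → pile 4 (tops now [1, 2, 3, 4, 13])
Five piles.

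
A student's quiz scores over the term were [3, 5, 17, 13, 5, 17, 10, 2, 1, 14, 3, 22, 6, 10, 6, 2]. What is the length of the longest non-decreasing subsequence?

6

Track the smallest tail for each achievable length (allowing ties):
3 → extends → [3]
5 → extends → [3, 5]
17 → extends → [3, 5, 17]
13 → replaces 17 → [3, 5, 13]
5 → replaces 13 → [3, 5, 5]
17 → extends → [3, 5, 5, 17]
10 → replaces 17 → [3, 5, 5, 10]
2 → replaces 3 → [2, 5, 5, 10]
1 → replaces 2 → [1, 5, 5, 10]
14 → extends → [1, 5, 5, 10, 14]
3 → replaces 5 → [1, 3, 5, 10, 14]
22 → extends → [1, 3, 5, 10, 14, 22]
6 → replaces 10 → [1, 3, 5, 6, 14, 22]
10 → replaces 14 → [1, 3, 5, 6, 10, 22]
6 → replaces 10 → [1, 3, 5, 6, 6, 22]
2 → replaces 3 → [1, 2, 5, 6, 6, 22]
Six tails, so the longest non-decreasing subsequence has length 6 (e.g. 3, 5, 5, 10, 14, 22).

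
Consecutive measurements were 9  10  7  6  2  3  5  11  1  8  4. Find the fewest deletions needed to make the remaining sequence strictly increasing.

Fewest deletions = n − (longest strictly increasing subsequence).
i:      1  2  3  4  5  6  7  8  9 10 11
a[i]:   9 10  7  6  2  3  5 11  1  8  4
dp:     1  2  1  1  1  2  3  4  1  4  3
max dp = 4, so deletions = 11 − 4 = 7.

7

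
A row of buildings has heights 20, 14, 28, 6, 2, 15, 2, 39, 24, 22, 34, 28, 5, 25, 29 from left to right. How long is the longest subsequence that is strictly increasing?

Let dp[i] be the length of the longest such subsequence ending at index i:
i:      1  2  3  4  5  6  7  8  9 10 11 12 13 14 15
a[i]:  20 14 28  6  2 15  2 39 24 22 34 28  5 25 29
dp:     1  1  2  1  1  2  1  3  3  3  4  4  2  4  5
Maximum dp value is 5.

5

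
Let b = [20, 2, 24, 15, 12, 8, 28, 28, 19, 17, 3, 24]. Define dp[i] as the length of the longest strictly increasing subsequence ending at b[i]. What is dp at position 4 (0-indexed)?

dp[i] = 1 + max{dp[j] : j<i, b[j]<b[i]} (or 1 if no such j):
i:      0  1  2  3  4  5  6  7  8  9 10 11
b[i]:  20  2 24 15 12  8 28 28 19 17  3 24
dp:     1  1  2  2  2  2  3  3  3  3  2  4
At index 4 the value is 2.

2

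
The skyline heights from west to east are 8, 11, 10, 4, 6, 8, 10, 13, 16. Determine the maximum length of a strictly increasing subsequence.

Track the smallest tail for each achievable length (strict):
8 → extends → [8]
11 → extends → [8, 11]
10 → replaces 11 → [8, 10]
4 → replaces 8 → [4, 10]
6 → replaces 10 → [4, 6]
8 → extends → [4, 6, 8]
10 → extends → [4, 6, 8, 10]
13 → extends → [4, 6, 8, 10, 13]
16 → extends → [4, 6, 8, 10, 13, 16]
Six tails, so the longest strictly increasing subsequence has length 6 (e.g. 4, 6, 8, 10, 13, 16).

6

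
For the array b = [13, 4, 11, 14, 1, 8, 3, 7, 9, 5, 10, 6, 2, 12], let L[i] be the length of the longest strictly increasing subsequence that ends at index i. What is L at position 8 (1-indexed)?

3

dp[i] = 1 + max{dp[j] : j<i, b[j]<b[i]} (or 1 if no such j):
i:      1  2  3  4  5  6  7  8  9 10 11 12 13 14
b[i]:  13  4 11 14  1  8  3  7  9  5 10  6  2 12
dp:     1  1  2  3  1  2  2  3  4  3  5  4  2  6
At index 8 the value is 3.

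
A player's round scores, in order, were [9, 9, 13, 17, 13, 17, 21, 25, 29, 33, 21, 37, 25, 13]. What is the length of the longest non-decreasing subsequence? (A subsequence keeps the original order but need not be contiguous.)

Track the smallest tail for each achievable length (allowing ties):
9 → extends → [9]
9 → extends → [9, 9]
13 → extends → [9, 9, 13]
17 → extends → [9, 9, 13, 17]
13 → replaces 17 → [9, 9, 13, 13]
17 → extends → [9, 9, 13, 13, 17]
21 → extends → [9, 9, 13, 13, 17, 21]
25 → extends → [9, 9, 13, 13, 17, 21, 25]
29 → extends → [9, 9, 13, 13, 17, 21, 25, 29]
33 → extends → [9, 9, 13, 13, 17, 21, 25, 29, 33]
21 → replaces 25 → [9, 9, 13, 13, 17, 21, 21, 29, 33]
37 → extends → [9, 9, 13, 13, 17, 21, 21, 29, 33, 37]
25 → replaces 29 → [9, 9, 13, 13, 17, 21, 21, 25, 33, 37]
13 → replaces 17 → [9, 9, 13, 13, 13, 21, 21, 25, 33, 37]
Ten tails, so the longest non-decreasing subsequence has length 10 (e.g. 9, 9, 13, 17, 17, 21, 25, 29, 33, 37).

10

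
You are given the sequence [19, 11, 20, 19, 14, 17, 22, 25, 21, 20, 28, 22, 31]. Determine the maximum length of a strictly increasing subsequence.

Let dp[i] be the length of the longest such subsequence ending at index i:
i:      1  2  3  4  5  6  7  8  9 10 11 12 13
a[i]:  19 11 20 19 14 17 22 25 21 20 28 22 31
dp:     1  1  2  2  2  3  4  5  4  4  6  5  7
Maximum dp value is 7.

7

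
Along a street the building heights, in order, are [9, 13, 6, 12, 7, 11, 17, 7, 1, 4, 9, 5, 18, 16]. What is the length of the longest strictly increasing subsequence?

Let dp[i] be the length of the longest such subsequence ending at index i:
i:      1  2  3  4  5  6  7  8  9 10 11 12 13 14
a[i]:   9 13  6 12  7 11 17  7  1  4  9  5 18 16
dp:     1  2  1  2  2  3  4  2  1  2  3  3  5  4
Maximum dp value is 5.

5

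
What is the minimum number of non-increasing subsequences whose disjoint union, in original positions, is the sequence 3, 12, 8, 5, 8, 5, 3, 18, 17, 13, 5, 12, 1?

4

Place each on the leftmost legal pile:
3 → new pile 1 (tops now [3])
12 → new pile 2 (tops now [3, 12])
8 → pile 2 (tops now [3, 8])
5 → pile 2 (tops now [3, 5])
8 → new pile 3 (tops now [3, 5, 8])
5 → pile 2 (tops now [3, 5, 8])
3 → pile 1 (tops now [3, 5, 8])
18 → new pile 4 (tops now [3, 5, 8, 18])
17 → pile 4 (tops now [3, 5, 8, 17])
13 → pile 4 (tops now [3, 5, 8, 13])
5 → pile 2 (tops now [3, 5, 8, 13])
12 → pile 4 (tops now [3, 5, 8, 12])
1 → pile 1 (tops now [1, 5, 8, 12])
Four piles.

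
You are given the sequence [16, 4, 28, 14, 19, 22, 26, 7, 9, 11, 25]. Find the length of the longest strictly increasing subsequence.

5

Let dp[i] be the length of the longest such subsequence ending at index i:
i:      1  2  3  4  5  6  7  8  9 10 11
a[i]:  16  4 28 14 19 22 26  7  9 11 25
dp:     1  1  2  2  3  4  5  2  3  4  5
Maximum dp value is 5.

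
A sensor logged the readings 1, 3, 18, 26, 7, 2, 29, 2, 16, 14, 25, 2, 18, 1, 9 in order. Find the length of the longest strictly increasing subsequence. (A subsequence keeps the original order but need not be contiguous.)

5

Track the smallest tail for each achievable length (strict):
1 → extends → [1]
3 → extends → [1, 3]
18 → extends → [1, 3, 18]
26 → extends → [1, 3, 18, 26]
7 → replaces 18 → [1, 3, 7, 26]
2 → replaces 3 → [1, 2, 7, 26]
29 → extends → [1, 2, 7, 26, 29]
2 → already a tail → [1, 2, 7, 26, 29]
16 → replaces 26 → [1, 2, 7, 16, 29]
14 → replaces 16 → [1, 2, 7, 14, 29]
25 → replaces 29 → [1, 2, 7, 14, 25]
2 → already a tail → [1, 2, 7, 14, 25]
18 → replaces 25 → [1, 2, 7, 14, 18]
1 → already a tail → [1, 2, 7, 14, 18]
9 → replaces 14 → [1, 2, 7, 9, 18]
Five tails, so the longest strictly increasing subsequence has length 5 (e.g. 1, 3, 18, 26, 29).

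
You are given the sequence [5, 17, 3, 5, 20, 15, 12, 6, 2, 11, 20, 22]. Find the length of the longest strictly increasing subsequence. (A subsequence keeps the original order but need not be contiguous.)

6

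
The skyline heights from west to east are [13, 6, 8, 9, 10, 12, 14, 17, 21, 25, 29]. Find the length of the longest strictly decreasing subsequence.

2

Negate each value so 'decreasing' becomes 'increasing', then run patience tails on the negated sequence:
-13 → extends → [-13]
-6 → extends → [-13, -6]
-8 → replaces -6 → [-13, -8]
-9 → replaces -8 → [-13, -9]
-10 → replaces -9 → [-13, -10]
-12 → replaces -10 → [-13, -12]
-14 → replaces -13 → [-14, -12]
-17 → replaces -14 → [-17, -12]
-21 → replaces -17 → [-21, -12]
-25 → replaces -21 → [-25, -12]
-29 → replaces -25 → [-29, -12]
Two tails, so the longest strictly decreasing subsequence of the original has length 2.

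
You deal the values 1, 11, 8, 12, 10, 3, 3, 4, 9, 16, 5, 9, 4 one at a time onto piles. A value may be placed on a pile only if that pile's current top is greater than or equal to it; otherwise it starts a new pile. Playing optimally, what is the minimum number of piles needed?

Place each on the leftmost legal pile:
1 → new pile 1 (tops now [1])
11 → new pile 2 (tops now [1, 11])
8 → pile 2 (tops now [1, 8])
12 → new pile 3 (tops now [1, 8, 12])
10 → pile 3 (tops now [1, 8, 10])
3 → pile 2 (tops now [1, 3, 10])
3 → pile 2 (tops now [1, 3, 10])
4 → pile 3 (tops now [1, 3, 4])
9 → new pile 4 (tops now [1, 3, 4, 9])
16 → new pile 5 (tops now [1, 3, 4, 9, 16])
5 → pile 4 (tops now [1, 3, 4, 5, 16])
9 → pile 5 (tops now [1, 3, 4, 5, 9])
4 → pile 3 (tops now [1, 3, 4, 5, 9])
Five piles.

5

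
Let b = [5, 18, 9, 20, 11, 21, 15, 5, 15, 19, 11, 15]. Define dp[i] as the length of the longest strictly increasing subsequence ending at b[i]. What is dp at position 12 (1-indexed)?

4

dp[i] = 1 + max{dp[j] : j<i, b[j]<b[i]} (or 1 if no such j):
i:      1  2  3  4  5  6  7  8  9 10 11 12
b[i]:   5 18  9 20 11 21 15  5 15 19 11 15
dp:     1  2  2  3  3  4  4  1  4  5  3  4
At index 12 the value is 4.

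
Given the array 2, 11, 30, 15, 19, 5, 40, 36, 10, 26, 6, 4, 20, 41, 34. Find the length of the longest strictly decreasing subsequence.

5

Negate each value so 'decreasing' becomes 'increasing', then run patience tails on the negated sequence:
-2 → extends → [-2]
-11 → replaces -2 → [-11]
-30 → replaces -11 → [-30]
-15 → extends → [-30, -15]
-19 → replaces -15 → [-30, -19]
-5 → extends → [-30, -19, -5]
-40 → replaces -30 → [-40, -19, -5]
-36 → replaces -19 → [-40, -36, -5]
-10 → replaces -5 → [-40, -36, -10]
-26 → replaces -10 → [-40, -36, -26]
-6 → extends → [-40, -36, -26, -6]
-4 → extends → [-40, -36, -26, -6, -4]
-20 → replaces -6 → [-40, -36, -26, -20, -4]
-41 → replaces -40 → [-41, -36, -26, -20, -4]
-34 → replaces -26 → [-41, -36, -34, -20, -4]
Five tails, so the longest strictly decreasing subsequence of the original has length 5.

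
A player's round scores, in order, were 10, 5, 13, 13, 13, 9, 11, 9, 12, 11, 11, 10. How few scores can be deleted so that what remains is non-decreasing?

Fewest deletions = n − (longest non-decreasing subsequence).
Patience tails:
10 → extends → [10]
5 → replaces 10 → [5]
13 → extends → [5, 13]
13 → extends → [5, 13, 13]
13 → extends → [5, 13, 13, 13]
9 → replaces 13 → [5, 9, 13, 13]
11 → replaces 13 → [5, 9, 11, 13]
9 → replaces 11 → [5, 9, 9, 13]
12 → replaces 13 → [5, 9, 9, 12]
11 → replaces 12 → [5, 9, 9, 11]
11 → extends → [5, 9, 9, 11, 11]
10 → replaces 11 → [5, 9, 9, 10, 11]
Longest non-decreasing subsequence has length 5, so deletions = 12 − 5 = 7.

7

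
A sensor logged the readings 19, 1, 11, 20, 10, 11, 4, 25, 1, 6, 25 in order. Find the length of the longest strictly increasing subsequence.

4

Track the smallest tail for each achievable length (strict):
19 → extends → [19]
1 → replaces 19 → [1]
11 → extends → [1, 11]
20 → extends → [1, 11, 20]
10 → replaces 11 → [1, 10, 20]
11 → replaces 20 → [1, 10, 11]
4 → replaces 10 → [1, 4, 11]
25 → extends → [1, 4, 11, 25]
1 → already a tail → [1, 4, 11, 25]
6 → replaces 11 → [1, 4, 6, 25]
25 → already a tail → [1, 4, 6, 25]
Four tails, so the longest strictly increasing subsequence has length 4 (e.g. 1, 11, 20, 25).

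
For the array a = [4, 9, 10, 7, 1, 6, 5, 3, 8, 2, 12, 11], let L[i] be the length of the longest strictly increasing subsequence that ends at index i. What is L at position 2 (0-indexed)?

3

dp[i] = 1 + max{dp[j] : j<i, a[j]<a[i]} (or 1 if no such j):
i:      0  1  2  3  4  5  6  7  8  9 10 11
a[i]:   4  9 10  7  1  6  5  3  8  2 12 11
dp:     1  2  3  2  1  2  2  2  3  2  4  4
At index 2 the value is 3.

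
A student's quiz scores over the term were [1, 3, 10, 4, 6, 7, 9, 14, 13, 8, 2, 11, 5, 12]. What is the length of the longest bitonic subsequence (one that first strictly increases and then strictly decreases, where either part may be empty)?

10

inc[i] = longest strictly increasing subsequence ending at i; dec[i] = longest strictly decreasing subsequence starting at i:
i:      1  2  3  4  5  6  7  8  9 10 11 12 13 14
a[i]:   1  3 10  4  6  7  9 14 13  8  2 11  5 12
inc:    1  2  3  3  4  5  6  7  7  6  2  7  4  8
dec:    1  2  4  2  2  2  3  4  3  2  1  2  1  1
Best peak at i=8 (value 14): inc=7, dec=4, length 7+4−1 = 10.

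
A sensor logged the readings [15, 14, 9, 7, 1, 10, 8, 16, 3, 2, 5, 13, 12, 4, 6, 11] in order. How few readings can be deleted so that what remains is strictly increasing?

Fewest deletions = n − (longest strictly increasing subsequence).
Patience tails:
15 → extends → [15]
14 → replaces 15 → [14]
9 → replaces 14 → [9]
7 → replaces 9 → [7]
1 → replaces 7 → [1]
10 → extends → [1, 10]
8 → replaces 10 → [1, 8]
16 → extends → [1, 8, 16]
3 → replaces 8 → [1, 3, 16]
2 → replaces 3 → [1, 2, 16]
5 → replaces 16 → [1, 2, 5]
13 → extends → [1, 2, 5, 13]
12 → replaces 13 → [1, 2, 5, 12]
4 → replaces 5 → [1, 2, 4, 12]
6 → replaces 12 → [1, 2, 4, 6]
11 → extends → [1, 2, 4, 6, 11]
Longest strictly increasing subsequence has length 5, so deletions = 16 − 5 = 11.

11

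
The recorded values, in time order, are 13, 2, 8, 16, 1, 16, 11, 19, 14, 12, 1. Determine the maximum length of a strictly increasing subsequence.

Track the smallest tail for each achievable length (strict):
13 → extends → [13]
2 → replaces 13 → [2]
8 → extends → [2, 8]
16 → extends → [2, 8, 16]
1 → replaces 2 → [1, 8, 16]
16 → already a tail → [1, 8, 16]
11 → replaces 16 → [1, 8, 11]
19 → extends → [1, 8, 11, 19]
14 → replaces 19 → [1, 8, 11, 14]
12 → replaces 14 → [1, 8, 11, 12]
1 → already a tail → [1, 8, 11, 12]
Four tails, so the longest strictly increasing subsequence has length 4 (e.g. 2, 8, 16, 19).

4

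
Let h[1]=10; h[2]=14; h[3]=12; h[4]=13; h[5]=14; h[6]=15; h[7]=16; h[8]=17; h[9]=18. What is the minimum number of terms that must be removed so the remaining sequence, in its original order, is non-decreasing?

Fewest deletions = n − (longest non-decreasing subsequence).
i:      1  2  3  4  5  6  7  8  9
h[i]:  10 14 12 13 14 15 16 17 18
dp:     1  2  2  3  4  5  6  7  8
max dp = 8, so deletions = 9 − 8 = 1.

1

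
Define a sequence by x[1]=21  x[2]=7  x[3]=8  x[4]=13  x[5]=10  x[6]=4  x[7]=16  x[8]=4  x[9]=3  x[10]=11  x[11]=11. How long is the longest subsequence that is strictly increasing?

4

Let dp[i] be the length of the longest such subsequence ending at index i:
i:      1  2  3  4  5  6  7  8  9 10 11
x[i]:  21  7  8 13 10  4 16  4  3 11 11
dp:     1  1  2  3  3  1  4  1  1  4  4
Maximum dp value is 4.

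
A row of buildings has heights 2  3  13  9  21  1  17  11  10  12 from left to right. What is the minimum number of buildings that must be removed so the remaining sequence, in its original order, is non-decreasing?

5

Fewest deletions = n − (longest non-decreasing subsequence).
Patience tails:
2 → extends → [2]
3 → extends → [2, 3]
13 → extends → [2, 3, 13]
9 → replaces 13 → [2, 3, 9]
21 → extends → [2, 3, 9, 21]
1 → replaces 2 → [1, 3, 9, 21]
17 → replaces 21 → [1, 3, 9, 17]
11 → replaces 17 → [1, 3, 9, 11]
10 → replaces 11 → [1, 3, 9, 10]
12 → extends → [1, 3, 9, 10, 12]
Longest non-decreasing subsequence has length 5, so deletions = 10 − 5 = 5.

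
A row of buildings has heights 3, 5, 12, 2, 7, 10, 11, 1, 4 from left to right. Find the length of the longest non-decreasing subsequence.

5

Track the smallest tail for each achievable length (allowing ties):
3 → extends → [3]
5 → extends → [3, 5]
12 → extends → [3, 5, 12]
2 → replaces 3 → [2, 5, 12]
7 → replaces 12 → [2, 5, 7]
10 → extends → [2, 5, 7, 10]
11 → extends → [2, 5, 7, 10, 11]
1 → replaces 2 → [1, 5, 7, 10, 11]
4 → replaces 5 → [1, 4, 7, 10, 11]
Five tails, so the longest non-decreasing subsequence has length 5 (e.g. 3, 5, 7, 10, 11).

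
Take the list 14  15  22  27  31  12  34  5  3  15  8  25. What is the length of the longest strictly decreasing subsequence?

4

Let dp[i] be the longest strictly decreasing subsequence ending at i:
i:      1  2  3  4  5  6  7  8  9 10 11 12
a[i]:  14 15 22 27 31 12 34  5  3 15  8 25
dp:     1  1  1  1  1  2  1  3  4  2  3  2
Maximum is 4.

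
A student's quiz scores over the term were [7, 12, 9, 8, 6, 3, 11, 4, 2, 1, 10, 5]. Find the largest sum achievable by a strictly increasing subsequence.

27

Let S[i] be the best sum of a strictly increasing subsequence ending at i:
i:      1  2  3  4  5  6  7  8  9 10 11 12
a[i]:   7 12  9  8  6  3 11  4  2  1 10  5
S:      7 19 16 15  6  3 27  7  2  1 26 12
Maximum is 27 (e.g. 7 + 9 + 11).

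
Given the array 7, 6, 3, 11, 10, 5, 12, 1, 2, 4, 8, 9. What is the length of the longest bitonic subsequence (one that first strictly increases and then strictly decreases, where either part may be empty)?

inc[i] = longest strictly increasing subsequence ending at i; dec[i] = longest strictly decreasing subsequence starting at i:
i:      1  2  3  4  5  6  7  8  9 10 11 12
a[i]:   7  6  3 11 10  5 12  1  2  4  8  9
inc:    1  1  1  2  2  2  3  1  2  3  4  5
dec:    4  3  2  4  3  2  2  1  1  1  1  1
Best peak at i=4 (value 11): inc=2, dec=4, length 2+4−1 = 5.

5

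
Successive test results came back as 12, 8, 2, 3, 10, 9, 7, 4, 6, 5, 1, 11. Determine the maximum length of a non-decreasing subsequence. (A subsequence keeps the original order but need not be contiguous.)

5

Track the smallest tail for each achievable length (allowing ties):
12 → extends → [12]
8 → replaces 12 → [8]
2 → replaces 8 → [2]
3 → extends → [2, 3]
10 → extends → [2, 3, 10]
9 → replaces 10 → [2, 3, 9]
7 → replaces 9 → [2, 3, 7]
4 → replaces 7 → [2, 3, 4]
6 → extends → [2, 3, 4, 6]
5 → replaces 6 → [2, 3, 4, 5]
1 → replaces 2 → [1, 3, 4, 5]
11 → extends → [1, 3, 4, 5, 11]
Five tails, so the longest non-decreasing subsequence has length 5 (e.g. 2, 3, 4, 6, 11).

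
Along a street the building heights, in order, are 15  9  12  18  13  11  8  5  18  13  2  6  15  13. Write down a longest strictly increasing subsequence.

Patience tails give the LIS length; then backtrack through the dp parents:
15 → extends → [15]
9 → replaces 15 → [9]
12 → extends → [9, 12]
18 → extends → [9, 12, 18]
13 → replaces 18 → [9, 12, 13]
11 → replaces 12 → [9, 11, 13]
8 → replaces 9 → [8, 11, 13]
5 → replaces 8 → [5, 11, 13]
18 → extends → [5, 11, 13, 18]
13 → already a tail → [5, 11, 13, 18]
2 → replaces 5 → [2, 11, 13, 18]
6 → replaces 11 → [2, 6, 13, 18]
15 → replaces 18 → [2, 6, 13, 15]
13 → already a tail → [2, 6, 13, 15]
Length 4; one witness is 9, 12, 13, 18.

9, 12, 13, 18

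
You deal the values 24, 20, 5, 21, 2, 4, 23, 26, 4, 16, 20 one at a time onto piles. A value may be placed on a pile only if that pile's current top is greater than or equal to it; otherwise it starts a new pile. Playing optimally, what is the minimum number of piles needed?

Place each on the leftmost legal pile:
24 → new pile 1 (tops now [24])
20 → pile 1 (tops now [20])
5 → pile 1 (tops now [5])
21 → new pile 2 (tops now [5, 21])
2 → pile 1 (tops now [2, 21])
4 → pile 2 (tops now [2, 4])
23 → new pile 3 (tops now [2, 4, 23])
26 → new pile 4 (tops now [2, 4, 23, 26])
4 → pile 2 (tops now [2, 4, 23, 26])
16 → pile 3 (tops now [2, 4, 16, 26])
20 → pile 4 (tops now [2, 4, 16, 20])
Four piles.

4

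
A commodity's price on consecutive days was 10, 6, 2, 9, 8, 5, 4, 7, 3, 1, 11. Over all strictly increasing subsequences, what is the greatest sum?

26

Let S[i] be the best sum of a strictly increasing subsequence ending at i:
i:      1  2  3  4  5  6  7  8  9 10 11
a[i]:  10  6  2  9  8  5  4  7  3  1 11
S:     10  6  2 15 14  7  6 14  5  1 26
Maximum is 26 (e.g. 6 + 9 + 11).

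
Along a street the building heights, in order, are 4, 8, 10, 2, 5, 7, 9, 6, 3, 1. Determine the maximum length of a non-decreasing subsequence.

4

Let dp[i] be the length of the longest such subsequence ending at index i:
i:      1  2  3  4  5  6  7  8  9 10
a[i]:   4  8 10  2  5  7  9  6  3  1
dp:     1  2  3  1  2  3  4  3  2  1
Maximum dp value is 4.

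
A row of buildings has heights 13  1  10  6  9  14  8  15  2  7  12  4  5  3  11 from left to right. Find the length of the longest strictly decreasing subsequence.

7

Let dp[i] be the longest strictly decreasing subsequence ending at i:
i:      1  2  3  4  5  6  7  8  9 10 11 12 13 14 15
a[i]:  13  1 10  6  9 14  8 15  2  7 12  4  5  3 11
dp:     1  2  2  3  3  1  4  1  5  5  2  6  6  7  3
Maximum is 7.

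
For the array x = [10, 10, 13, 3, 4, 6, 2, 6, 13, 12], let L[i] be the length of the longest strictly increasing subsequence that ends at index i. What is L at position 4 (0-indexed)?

dp[i] = 1 + max{dp[j] : j<i, x[j]<x[i]} (or 1 if no such j):
i:      0  1  2  3  4  5  6  7  8  9
x[i]:  10 10 13  3  4  6  2  6 13 12
dp:     1  1  2  1  2  3  1  3  4  4
At index 4 the value is 2.

2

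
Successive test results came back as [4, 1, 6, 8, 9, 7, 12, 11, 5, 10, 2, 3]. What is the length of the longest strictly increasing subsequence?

5

Track the smallest tail for each achievable length (strict):
4 → extends → [4]
1 → replaces 4 → [1]
6 → extends → [1, 6]
8 → extends → [1, 6, 8]
9 → extends → [1, 6, 8, 9]
7 → replaces 8 → [1, 6, 7, 9]
12 → extends → [1, 6, 7, 9, 12]
11 → replaces 12 → [1, 6, 7, 9, 11]
5 → replaces 6 → [1, 5, 7, 9, 11]
10 → replaces 11 → [1, 5, 7, 9, 10]
2 → replaces 5 → [1, 2, 7, 9, 10]
3 → replaces 7 → [1, 2, 3, 9, 10]
Five tails, so the longest strictly increasing subsequence has length 5 (e.g. 4, 6, 8, 9, 12).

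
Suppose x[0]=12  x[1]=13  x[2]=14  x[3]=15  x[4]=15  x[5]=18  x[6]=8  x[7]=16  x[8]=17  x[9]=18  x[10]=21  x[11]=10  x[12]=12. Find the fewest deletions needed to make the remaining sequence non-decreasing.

4

Fewest deletions = n − (longest non-decreasing subsequence).
i:      0  1  2  3  4  5  6  7  8  9 10 11 12
x[i]:  12 13 14 15 15 18  8 16 17 18 21 10 12
dp:     1  2  3  4  5  6  1  6  7  8  9  2  3
max dp = 9, so deletions = 13 − 9 = 4.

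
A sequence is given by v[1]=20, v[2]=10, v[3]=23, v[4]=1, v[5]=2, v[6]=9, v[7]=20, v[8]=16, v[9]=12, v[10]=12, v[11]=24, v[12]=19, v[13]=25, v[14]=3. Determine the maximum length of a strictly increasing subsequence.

Track the smallest tail for each achievable length (strict):
20 → extends → [20]
10 → replaces 20 → [10]
23 → extends → [10, 23]
1 → replaces 10 → [1, 23]
2 → replaces 23 → [1, 2]
9 → extends → [1, 2, 9]
20 → extends → [1, 2, 9, 20]
16 → replaces 20 → [1, 2, 9, 16]
12 → replaces 16 → [1, 2, 9, 12]
12 → already a tail → [1, 2, 9, 12]
24 → extends → [1, 2, 9, 12, 24]
19 → replaces 24 → [1, 2, 9, 12, 19]
25 → extends → [1, 2, 9, 12, 19, 25]
3 → replaces 9 → [1, 2, 3, 12, 19, 25]
Six tails, so the longest strictly increasing subsequence has length 6 (e.g. 1, 2, 9, 20, 24, 25).

6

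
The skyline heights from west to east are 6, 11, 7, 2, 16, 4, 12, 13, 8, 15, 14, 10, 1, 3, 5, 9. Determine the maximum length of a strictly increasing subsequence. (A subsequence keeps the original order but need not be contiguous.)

Track the smallest tail for each achievable length (strict):
6 → extends → [6]
11 → extends → [6, 11]
7 → replaces 11 → [6, 7]
2 → replaces 6 → [2, 7]
16 → extends → [2, 7, 16]
4 → replaces 7 → [2, 4, 16]
12 → replaces 16 → [2, 4, 12]
13 → extends → [2, 4, 12, 13]
8 → replaces 12 → [2, 4, 8, 13]
15 → extends → [2, 4, 8, 13, 15]
14 → replaces 15 → [2, 4, 8, 13, 14]
10 → replaces 13 → [2, 4, 8, 10, 14]
1 → replaces 2 → [1, 4, 8, 10, 14]
3 → replaces 4 → [1, 3, 8, 10, 14]
5 → replaces 8 → [1, 3, 5, 10, 14]
9 → replaces 10 → [1, 3, 5, 9, 14]
Five tails, so the longest strictly increasing subsequence has length 5 (e.g. 6, 11, 12, 13, 15).

5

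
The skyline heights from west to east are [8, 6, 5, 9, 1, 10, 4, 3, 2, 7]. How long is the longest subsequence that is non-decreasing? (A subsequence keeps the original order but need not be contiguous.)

3

Let dp[i] be the length of the longest such subsequence ending at index i:
i:      1  2  3  4  5  6  7  8  9 10
a[i]:   8  6  5  9  1 10  4  3  2  7
dp:     1  1  1  2  1  3  2  2  2  3
Maximum dp value is 3.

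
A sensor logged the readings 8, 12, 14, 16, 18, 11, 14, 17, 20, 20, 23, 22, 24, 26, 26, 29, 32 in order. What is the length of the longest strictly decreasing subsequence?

2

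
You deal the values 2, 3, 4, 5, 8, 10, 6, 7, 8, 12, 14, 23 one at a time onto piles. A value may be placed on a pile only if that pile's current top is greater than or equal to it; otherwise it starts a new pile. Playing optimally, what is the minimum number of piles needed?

The minimum number of non-increasing subsequences covering a sequence equals the length of its longest strictly increasing subsequence.
LIS length is 10 (e.g. 2, 3, 4, 5, 6, 7, 8, 12, 14, 23), so 10 piles are needed.

10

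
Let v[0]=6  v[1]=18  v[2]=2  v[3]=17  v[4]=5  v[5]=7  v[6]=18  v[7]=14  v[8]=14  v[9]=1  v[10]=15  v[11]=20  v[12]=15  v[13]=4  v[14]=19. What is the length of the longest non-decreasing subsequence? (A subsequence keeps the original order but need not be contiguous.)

8

Let dp[i] be the length of the longest such subsequence ending at index i:
i:      0  1  2  3  4  5  6  7  8  9 10 11 12 13 14
v[i]:   6 18  2 17  5  7 18 14 14  1 15 20 15  4 19
dp:     1  2  1  2  2  3  4  4  5  1  6  7  7  2  8
Maximum dp value is 8.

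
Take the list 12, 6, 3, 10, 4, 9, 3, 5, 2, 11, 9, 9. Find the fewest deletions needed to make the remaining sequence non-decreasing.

7

Fewest deletions = n − (longest non-decreasing subsequence).
Patience tails:
12 → extends → [12]
6 → replaces 12 → [6]
3 → replaces 6 → [3]
10 → extends → [3, 10]
4 → replaces 10 → [3, 4]
9 → extends → [3, 4, 9]
3 → replaces 4 → [3, 3, 9]
5 → replaces 9 → [3, 3, 5]
2 → replaces 3 → [2, 3, 5]
11 → extends → [2, 3, 5, 11]
9 → replaces 11 → [2, 3, 5, 9]
9 → extends → [2, 3, 5, 9, 9]
Longest non-decreasing subsequence has length 5, so deletions = 12 − 5 = 7.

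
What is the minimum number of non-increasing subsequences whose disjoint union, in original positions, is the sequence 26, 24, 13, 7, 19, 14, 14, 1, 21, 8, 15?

Place each on the leftmost legal pile:
26 → new pile 1 (tops now [26])
24 → pile 1 (tops now [24])
13 → pile 1 (tops now [13])
7 → pile 1 (tops now [7])
19 → new pile 2 (tops now [7, 19])
14 → pile 2 (tops now [7, 14])
14 → pile 2 (tops now [7, 14])
1 → pile 1 (tops now [1, 14])
21 → new pile 3 (tops now [1, 14, 21])
8 → pile 2 (tops now [1, 8, 21])
15 → pile 3 (tops now [1, 8, 15])
Three piles.

3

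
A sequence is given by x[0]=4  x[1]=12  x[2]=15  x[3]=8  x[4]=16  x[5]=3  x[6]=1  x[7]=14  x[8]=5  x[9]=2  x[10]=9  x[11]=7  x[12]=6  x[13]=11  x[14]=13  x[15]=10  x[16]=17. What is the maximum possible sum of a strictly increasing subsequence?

Let S[i] be the best sum of a strictly increasing subsequence ending at i:
i:      0  1  2  3  4  5  6  7  8  9 10 11 12 13 14 15 16
x[i]:   4 12 15  8 16  3  1 14  5  2  9  7  6 11 13 10 17
S:      4 16 31 12 47  3  1 30  9  3 21 16 15 32 45 31 64
Maximum is 64 (e.g. 4 + 12 + 15 + 16 + 17).

64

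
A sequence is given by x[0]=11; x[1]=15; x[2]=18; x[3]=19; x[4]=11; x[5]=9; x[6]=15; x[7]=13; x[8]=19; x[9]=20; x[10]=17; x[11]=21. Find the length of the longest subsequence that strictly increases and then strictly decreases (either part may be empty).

6

inc[i] = longest strictly increasing subsequence ending at i; dec[i] = longest strictly decreasing subsequence starting at i:
i:      0  1  2  3  4  5  6  7  8  9 10 11
x[i]:  11 15 18 19 11  9 15 13 19 20 17 21
inc:    1  2  3  4  1  1  2  2  4  5  3  6
dec:    2  3  3  3  2  1  2  1  2  2  1  1
Best peak at i=3 (value 19): inc=4, dec=3, length 4+3−1 = 6.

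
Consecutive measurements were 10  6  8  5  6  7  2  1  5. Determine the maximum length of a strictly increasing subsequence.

3

Track the smallest tail for each achievable length (strict):
10 → extends → [10]
6 → replaces 10 → [6]
8 → extends → [6, 8]
5 → replaces 6 → [5, 8]
6 → replaces 8 → [5, 6]
7 → extends → [5, 6, 7]
2 → replaces 5 → [2, 6, 7]
1 → replaces 2 → [1, 6, 7]
5 → replaces 6 → [1, 5, 7]
Three tails, so the longest strictly increasing subsequence has length 3 (e.g. 5, 6, 7).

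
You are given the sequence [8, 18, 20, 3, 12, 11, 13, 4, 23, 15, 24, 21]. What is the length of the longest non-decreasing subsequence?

5

Track the smallest tail for each achievable length (allowing ties):
8 → extends → [8]
18 → extends → [8, 18]
20 → extends → [8, 18, 20]
3 → replaces 8 → [3, 18, 20]
12 → replaces 18 → [3, 12, 20]
11 → replaces 12 → [3, 11, 20]
13 → replaces 20 → [3, 11, 13]
4 → replaces 11 → [3, 4, 13]
23 → extends → [3, 4, 13, 23]
15 → replaces 23 → [3, 4, 13, 15]
24 → extends → [3, 4, 13, 15, 24]
21 → replaces 24 → [3, 4, 13, 15, 21]
Five tails, so the longest non-decreasing subsequence has length 5 (e.g. 8, 18, 20, 23, 24).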